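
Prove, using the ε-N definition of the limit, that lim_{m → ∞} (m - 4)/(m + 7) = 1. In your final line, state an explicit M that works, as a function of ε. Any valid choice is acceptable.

Let ε > 0 be given. For m ≥ 1, |(m - 4)/(m + 7) − 1| = |-11|/((m + 7)) = 11/((m + 7)).
Since m + 7 ≥ m for m ≥ 1, this is ≤ 11/(m) = 11/m.
So |(m - 4)/(m + 7) − 1| < ε whenever m > 11/ε.
Take M = 11/ε. If m > M then |(m - 4)/(m + 7) − 1| ≤ 11/m < ε.

M = 11/ε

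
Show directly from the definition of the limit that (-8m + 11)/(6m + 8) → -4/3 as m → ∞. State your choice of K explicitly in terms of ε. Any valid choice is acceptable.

Suppose ε > 0. For m ≥ 1, |(-8m + 11)/(6m + 8) + 4/3| = |130|/(6(6m + 8)) = 130/(6(6m + 8)).
Since 6m + 8 ≥ 6m for m ≥ 1, this is ≤ 130/(6·6m) = (65/18)/m.
So |(-8m + 11)/(6m + 8) + 4/3| < ε whenever m > (65/18)/ε.
Take K = (65/18)/ε. If m > K then |(-8m + 11)/(6m + 8) + 4/3| ≤ (65/18)/m < ε.

K = (65/18)/ε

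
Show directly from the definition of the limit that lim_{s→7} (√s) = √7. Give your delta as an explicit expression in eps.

Suppose eps > 0. We want delta > 0 such that 0 < |s − 7| < delta implies |√s − √7| < eps.
Multiplying by the conjugate, |√s − √7| = |s − 7|/(√s + √7).
Restrict delta ≤ 7 so that |s − 7| < 7 forces s > 0, and then √s + √7 > √7.
Hence |√s − √7| < |s − 7|/√7, which is < eps once |s − 7| < √7·eps.
Take delta = min(7, √7·eps). If 0 < |s − 7| < delta then s > 0 and |√s − √7| < |s − 7|/√7 < eps.

delta = min(7, √7·eps)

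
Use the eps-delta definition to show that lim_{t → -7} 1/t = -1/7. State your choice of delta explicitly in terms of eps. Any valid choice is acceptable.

delta = min(7/2, (49/2)eps)

Let eps > 0 be given. We seek delta > 0 such that 0 < |t + 7| < delta implies |1/t + 1/7| < eps.
|1/t + 1/7| = |-7 − t|/(7·|t|) = |t + 7|/(7|t|).
Restrict delta ≤ 7/2. Then |t + 7| < 7/2 gives |t| > 7/2, so 7|t| > 49/2.
Then |1/t + 1/7| < |t + 7|/(49/2), which is < eps when |t + 7| < (49/2)eps.
Take delta = min(7/2, (49/2)eps). Then 0 < |t + 7| < delta gives both |t + 7| < 7/2 and |t + 7| < (49/2)eps, so |1/t + 1/7| < eps.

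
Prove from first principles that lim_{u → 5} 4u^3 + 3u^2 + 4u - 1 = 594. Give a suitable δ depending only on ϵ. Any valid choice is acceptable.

δ = min(2, ϵ/476)

Let ϵ > 0 be given. We want δ > 0 such that 0 < |u − 5| < δ implies |(4u^3 + 3u^2 + 4u - 1) − 594| < ϵ.
(4u^3 + 3u^2 + 4u - 1) − 594 = 4u^3 + 3u^2 + 4u - 595 = (u − 5)(4u^2 + 23u + 119).
So |(4u^3 + 3u^2 + 4u - 1) − 594| = |u − 5|·|4u^2 + 23u + 119|.
Assume first that |u − 5| < 2, so |u| < 7. Then |4u^2 + 23u + 119| ≤ 4·7^2 + 23·7 + 119 = 476.
Hence |(4u^3 + 3u^2 + 4u - 1) − 594| ≤ 476|u − 5| < ϵ provided |u − 5| < ϵ/476.
Take δ = min(2, ϵ/476). Then 0 < |u − 5| < δ gives both |u − 5| < 2 and |u − 5| < ϵ/476, so |(4u^3 + 3u^2 + 4u - 1) − 594| < ϵ.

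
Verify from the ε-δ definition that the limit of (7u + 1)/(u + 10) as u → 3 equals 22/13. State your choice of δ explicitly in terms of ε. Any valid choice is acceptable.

Suppose ε > 0. We want δ > 0 with 0 < |u − 3| < δ ⇒ |(7u + 1)/(u + 10) − (22/13)| < ε.
Combining over a common denominator, (7u + 1)/(u + 10) − (22/13) = [(7u + 1)·13 − 22·(u + 10)] / [13·(u + 10)] = 69(u − 3) / (13(u + 10)).
So |(7u + 1)/(u + 10) − (22/13)| = 69|u − 3| / (13·|u + 10|).
Require δ ≤ 13/2, so |u + 10| ≥ |13| − |u − 3| > 13 − 13/2 = 13/2.
Hence |(7u + 1)/(u + 10) − (22/13)| < 69|u − 3|/(13·(13/2)) = (138/169)|u − 3|, which is < ε once |u − 3| < (169/138)ε.
Take δ = min(13/2, (169/138)ε). Then 0 < |u − 3| < δ forces both bounds, so |(7u + 1)/(u + 10) − (22/13)| < ε.

δ = min(13/2, (169/138)ε)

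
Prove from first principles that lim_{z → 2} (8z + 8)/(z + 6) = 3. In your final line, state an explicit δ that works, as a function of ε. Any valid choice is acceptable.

δ = min(4, (4/5)ε)

Fix ε > 0. We want δ > 0 with 0 < |z − 2| < δ ⇒ |(8z + 8)/(z + 6) − 3| < ε.
Combining over a common denominator, (8z + 8)/(z + 6) − 3 = [(8z + 8)·8 − 24·(z + 6)] / [8·(z + 6)] = 40(z − 2) / (8(z + 6)).
So |(8z + 8)/(z + 6) − 3| = 40|z − 2| / (8·|z + 6|).
Restrict δ ≤ 4. Then |z − 2| < 4 gives |z + 6| = |(z − 2) + 8| ≥ 8 − 4 = 4.
Hence |(8z + 8)/(z + 6) − 3| < 40|z − 2|/(8·4) = (5/4)|z − 2|, which is < ε once |z − 2| < (4/5)ε.
Take δ = min(4, (4/5)ε). Then 0 < |z − 2| < δ forces both bounds, so |(8z + 8)/(z + 6) − 3| < ε.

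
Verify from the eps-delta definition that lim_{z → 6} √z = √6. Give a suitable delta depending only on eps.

Fix eps > 0. We want delta > 0 such that 0 < |z − 6| < delta implies |√z − √6| < eps.
Multiplying by the conjugate, |√z − √6| = |z − 6|/(√z + √6).
Restrict delta ≤ 6 so that |z − 6| < 6 forces z > 0, and then √z + √6 > √6.
Hence |√z − √6| < |z − 6|/√6, which is < eps once |z − 6| < √6·eps.
Take delta = min(6, √6·eps). If 0 < |z − 6| < delta then z > 0 and |√z − √6| < |z − 6|/√6 < eps.

delta = min(6, √6·eps)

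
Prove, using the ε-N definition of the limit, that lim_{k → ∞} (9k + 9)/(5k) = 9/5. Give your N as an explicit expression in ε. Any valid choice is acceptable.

N = (9/5)/ε

Let ε > 0. For k ≥ 1, |(9k + 9)/(5k) − (9/5)| = |45|/(5(5k)) = 45/(5(5k)).
Since 5k ≥ 5k for k ≥ 1, this is ≤ 45/(5·5k) = (9/5)/k.
So |(9k + 9)/(5k) − (9/5)| < ε whenever k > (9/5)/ε.
Take N = (9/5)/ε. If k > N then |(9k + 9)/(5k) − (9/5)| ≤ (9/5)/k < ε.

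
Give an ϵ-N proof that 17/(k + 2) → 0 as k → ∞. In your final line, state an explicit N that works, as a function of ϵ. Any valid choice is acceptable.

Let ϵ > 0 be given. For k ≥ 1, |17/(k + 2) − 0| = 17/(k + 2) ≤ 17/k.
We need 17/k < ϵ, i.e. k > 17/ϵ.
Take N = 17/ϵ. If k > N then |17/(k + 2)| ≤ 17/k < ϵ.

N = 17/ϵ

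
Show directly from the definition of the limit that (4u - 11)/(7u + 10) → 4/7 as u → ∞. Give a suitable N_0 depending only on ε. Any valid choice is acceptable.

N_0 = (117/49)/ε

Let ε > 0 be given. We seek N_0 > 0 such that u > N_0 implies |(4u - 11)/(7u + 10) − (4/7)| < ε.
(4u - 11)/(7u + 10) − (4/7) = (7(4u - 11) − 4(7u + 10)) / (7(7u + 10)) = -117/(7(7u + 10)).
For u > 0 we have 7u + 10 > 7u, so |(4u - 11)/(7u + 10) − (4/7)| = 117/(7(7u + 10)) < 117/(7·7u) = (117/49)/u.
Thus |(4u - 11)/(7u + 10) − (4/7)| < ε whenever u > (117/49)/ε.
Take N_0 = (117/49)/ε. If u > N_0 then |(4u - 11)/(7u + 10) − (4/7)| < (117/49)/u < ε.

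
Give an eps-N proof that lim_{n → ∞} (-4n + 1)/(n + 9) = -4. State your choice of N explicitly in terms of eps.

Let eps > 0. For n ≥ 1, |(-4n + 1)/(n + 9) + 4| = |37|/((n + 9)) = 37/((n + 9)).
Since n + 9 ≥ n for n ≥ 1, this is ≤ 37/(n) = 37/n.
So |(-4n + 1)/(n + 9) + 4| < eps whenever n > 37/eps.
Take N = 37/eps. If n > N then |(-4n + 1)/(n + 9) + 4| ≤ 37/n < eps.

N = 37/eps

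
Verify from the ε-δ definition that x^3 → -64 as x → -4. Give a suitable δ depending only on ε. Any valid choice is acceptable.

Let ε > 0 be given. We seek δ > 0 with 0 < |x + 4| < δ ⇒ |x^3 + 64| < ε.
Factor: x^3 + 64 = (x + 4)(x^2 - 4x + 16), so |x^3 + 64| = |x + 4|·|x^2 - 4x + 16|.
Restrict δ ≤ 1. Then |x + 4| < 1 gives |x| < 5, so by the triangle inequality |x^2 - 4x + 16| ≤ 5^2 + 4·5 + 16 = 61.
Hence |x^3 + 64| ≤ 61|x + 4|, which is < ε once |x + 4| < ε/61.
Take δ = min(1, ε/61). If 0 < |x + 4| < δ then both bounds hold and |x^3 + 64| ≤ 61|x + 4| < 61·(ε/61) = ε.

δ = min(1, ε/61)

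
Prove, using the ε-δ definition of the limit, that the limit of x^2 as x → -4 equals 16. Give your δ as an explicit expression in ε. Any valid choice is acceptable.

Fix ε > 0. We seek δ > 0 with 0 < |x + 4| < δ ⇒ |x^2 − 16| < ε.
Factor: x^2 − 16 = (x + 4)(x - 4), so |x^2 − 16| = |x + 4|·|x - 4|.
Restrict δ ≤ 1. Then |x + 4| < 1 gives |x| < 5, so by the triangle inequality |x - 4| ≤ 5 + 4 = 9.
Hence |x^2 − 16| ≤ 9|x + 4|, which is < ε once |x + 4| < ε/9.
Take δ = min(1, ε/9). If 0 < |x + 4| < δ then both bounds hold and |x^2 − 16| ≤ 9|x + 4| < 9·(ε/9) = ε.

δ = min(1, ε/9)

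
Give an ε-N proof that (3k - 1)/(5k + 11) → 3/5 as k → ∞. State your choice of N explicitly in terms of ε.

N = (38/25)/ε

Suppose ε > 0. For k ≥ 1, |(3k - 1)/(5k + 11) − (3/5)| = |-38|/(5(5k + 11)) = 38/(5(5k + 11)).
Since 5k + 11 ≥ 5k for k ≥ 1, this is ≤ 38/(5·5k) = (38/25)/k.
So |(3k - 1)/(5k + 11) − (3/5)| < ε whenever k > (38/25)/ε.
Take N = (38/25)/ε. If k > N then |(3k - 1)/(5k + 11) − (3/5)| ≤ (38/25)/k < ε.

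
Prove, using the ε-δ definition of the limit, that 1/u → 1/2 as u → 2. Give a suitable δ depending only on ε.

Fix ε > 0. We seek δ > 0 such that 0 < |u − 2| < δ implies |1/u − (1/2)| < ε.
|1/u − (1/2)| = |2 − u|/(2·|u|) = |u − 2|/(2|u|).
Require δ ≤ 1 so that |u| > 2 − 1 = 1, hence 2|u| > 2.
Then |1/u − (1/2)| < |u − 2|/2, which is < ε when |u − 2| < 2ε.
Take δ = min(1, 2ε). Then 0 < |u − 2| < δ gives both |u − 2| < 1 and |u − 2| < 2ε, so |1/u − (1/2)| < ε.

δ = min(1, 2ε)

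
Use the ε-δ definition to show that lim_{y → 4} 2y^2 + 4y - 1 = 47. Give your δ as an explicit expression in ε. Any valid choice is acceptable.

Let ε > 0. We want δ > 0 such that 0 < |y − 4| < δ implies |(2y^2 + 4y - 1) − 47| < ε.
(2y^2 + 4y - 1) − 47 = 2y^2 + 4y - 48 = (y − 4)(2y + 12).
So |(2y^2 + 4y - 1) − 47| = |y − 4|·|2y + 12|.
Assume first that |y − 4| < 2, so |y| < 6. Then |2y + 12| ≤ 2·6 + 12 = 24.
Hence |(2y^2 + 4y - 1) − 47| ≤ 24|y − 4| < ε provided |y − 4| < ε/24.
Take δ = min(2, ε/24). Then 0 < |y − 4| < δ gives both |y − 4| < 2 and |y − 4| < ε/24, so |(2y^2 + 4y - 1) − 47| < ε.

δ = min(2, ε/24)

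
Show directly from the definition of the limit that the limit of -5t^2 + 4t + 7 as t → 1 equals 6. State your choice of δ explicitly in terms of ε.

Suppose ε > 0. We want δ > 0 such that 0 < |t − 1| < δ implies |(-5t^2 + 4t + 7) − 6| < ε.
(-5t^2 + 4t + 7) − 6 = -5t^2 + 4t + 1 = (t − 1)(-5t - 1).
So |(-5t^2 + 4t + 7) − 6| = |t − 1|·|-5t - 1|.
Assume first that |t − 1| < 2, so |t| < 3. Then |-5t - 1| ≤ 5·3 + 1 = 16.
Hence |(-5t^2 + 4t + 7) − 6| ≤ 16|t − 1| < ε provided |t − 1| < ε/16.
Choosing δ = min(2, ε/16) ensures both conditions, hence |(-5t^2 + 4t + 7) − 6| < ε.

δ = min(2, ε/16)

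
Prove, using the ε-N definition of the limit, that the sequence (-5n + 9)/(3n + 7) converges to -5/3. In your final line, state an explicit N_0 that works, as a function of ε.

N_0 = (62/9)/ε

Let ε > 0. For n ≥ 1, |(-5n + 9)/(3n + 7) + 5/3| = |62|/(3(3n + 7)) = 62/(3(3n + 7)).
Since 3n + 7 ≥ 3n for n ≥ 1, this is ≤ 62/(3·3n) = (62/9)/n.
So |(-5n + 9)/(3n + 7) + 5/3| < ε whenever n > (62/9)/ε.
Take N_0 = (62/9)/ε. If n > N_0 then |(-5n + 9)/(3n + 7) + 5/3| ≤ (62/9)/n < ε.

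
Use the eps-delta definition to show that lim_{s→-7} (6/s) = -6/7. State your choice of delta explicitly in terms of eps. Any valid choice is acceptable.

delta = min(7/2, (49/12)eps)

Suppose eps > 0. We seek delta > 0 such that 0 < |s + 7| < delta implies |6/s + 6/7| < eps.
|6/s + 6/7| = 6·|-7 − s|/(7·|s|) = 6|s + 7|/(7|s|).
Require delta ≤ 7/2 so that |s| > 7 − 7/2 = 7/2, hence 7|s| > 49/2.
Then |6/s + 6/7| < 6|s + 7|/(49/2), which is < eps when |s + 7| < (49/12)eps.
Take delta = min(7/2, (49/12)eps). Then 0 < |s + 7| < delta gives both |s + 7| < 7/2 and |s + 7| < (49/12)eps, so |6/s + 6/7| < eps.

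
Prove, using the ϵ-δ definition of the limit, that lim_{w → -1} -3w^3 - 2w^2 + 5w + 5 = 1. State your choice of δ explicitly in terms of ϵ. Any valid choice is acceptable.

Suppose ϵ > 0. We want δ > 0 such that 0 < |w + 1| < δ implies |(-3w^3 - 2w^2 + 5w + 5) − 1| < ϵ.
(-3w^3 - 2w^2 + 5w + 5) − 1 = -3w^3 - 2w^2 + 5w + 4 = (w + 1)(-3w^2 + w + 4).
So |(-3w^3 - 2w^2 + 5w + 5) − 1| = |w + 1|·|-3w^2 + w + 4|.
Assume first that |w + 1| < 1, so |w| < 2. Then |-3w^2 + w + 4| ≤ 3·2^2 + 2 + 4 = 18.
Hence |(-3w^3 - 2w^2 + 5w + 5) − 1| ≤ 18|w + 1| < ϵ provided |w + 1| < ϵ/18.
Choosing δ = min(1, ϵ/18) ensures both conditions, hence |(-3w^3 - 2w^2 + 5w + 5) − 1| < ϵ.

δ = min(1, ϵ/18)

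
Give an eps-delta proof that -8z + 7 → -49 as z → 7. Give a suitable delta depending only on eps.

delta = eps/8

Let eps > 0 be given. We need delta > 0 so that 0 < |z − 7| < delta implies |(-8z + 7) + 49| < eps.
|(-8z + 7) + 49| = |-8z + 56| = 8|z − 7|.
Thus it suffices that |z − 7| < eps/8.
Choosing delta = eps/8 gives |(-8z + 7) + 49| = 8|z − 7| < eps whenever |z − 7| < delta.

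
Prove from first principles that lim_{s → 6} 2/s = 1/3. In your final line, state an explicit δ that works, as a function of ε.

δ = min(3, 9ε)

Let ε > 0 be given. We seek δ > 0 such that 0 < |s − 6| < δ implies |2/s − (1/3)| < ε.
|2/s − (1/3)| = 2·|6 − s|/(6·|s|) = 2|s − 6|/(6|s|).
Restrict δ ≤ 3. Then |s − 6| < 3 gives |s| > 3, so 6|s| > 18.
Then |2/s − (1/3)| < 2|s − 6|/18, which is < ε when |s − 6| < 9ε.
Take δ = min(3, 9ε). Then 0 < |s − 6| < δ gives both |s − 6| < 3 and |s − 6| < 9ε, so |2/s − (1/3)| < ε.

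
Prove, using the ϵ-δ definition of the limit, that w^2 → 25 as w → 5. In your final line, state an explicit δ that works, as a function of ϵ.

Suppose ϵ > 0. We seek δ > 0 with 0 < |w − 5| < δ ⇒ |w^2 − 25| < ϵ.
Factor: w^2 − 25 = (w − 5)(w + 5), so |w^2 − 25| = |w − 5|·|w + 5|.
Impose δ ≤ 2 so that |w| < 7; then |w + 5| ≤ 12.
Hence |w^2 − 25| ≤ 12|w − 5|, which is < ϵ once |w − 5| < ϵ/12.
Take δ = min(2, ϵ/12). If 0 < |w − 5| < δ then both bounds hold and |w^2 − 25| ≤ 12|w − 5| < 12·(ϵ/12) = ϵ.

δ = min(2, ϵ/12)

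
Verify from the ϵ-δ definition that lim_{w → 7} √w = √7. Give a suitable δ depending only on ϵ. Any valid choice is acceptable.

Fix ϵ > 0. We want δ > 0 such that 0 < |w − 7| < δ implies |√w − √7| < ϵ.
Multiplying by the conjugate, |√w − √7| = |w − 7|/(√w + √7).
Restrict δ ≤ 7 so that |w − 7| < 7 forces w > 0, and then √w + √7 > √7.
Hence |√w − √7| < |w − 7|/√7, which is < ϵ once |w − 7| < √7·ϵ.
Take δ = min(7, √7·ϵ). If 0 < |w − 7| < δ then w > 0 and |√w − √7| < |w − 7|/√7 < ϵ.

δ = min(7, √7·ϵ)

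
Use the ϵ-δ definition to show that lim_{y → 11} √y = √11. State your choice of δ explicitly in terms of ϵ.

Fix ϵ > 0. We want δ > 0 such that 0 < |y − 11| < δ implies |√y − √11| < ϵ.
Multiplying by the conjugate, |√y − √11| = |y − 11|/(√y + √11).
Restrict δ ≤ 11 so that |y − 11| < 11 forces y > 0, and then √y + √11 > √11.
Hence |√y − √11| < |y − 11|/√11, which is < ϵ once |y − 11| < √11·ϵ.
Take δ = min(11, √11·ϵ). If 0 < |y − 11| < δ then y > 0 and |√y − √11| < |y − 11|/√11 < ϵ.

δ = min(11, √11·ϵ)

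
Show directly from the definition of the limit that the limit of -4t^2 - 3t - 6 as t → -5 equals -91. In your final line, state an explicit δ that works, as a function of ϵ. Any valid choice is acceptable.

δ = min(1, ϵ/41)

Fix ϵ > 0. We want δ > 0 such that 0 < |t + 5| < δ implies |(-4t^2 - 3t - 6) + 91| < ϵ.
(-4t^2 - 3t - 6) + 91 = -4t^2 - 3t + 85 = (t + 5)(-4t + 17).
So |(-4t^2 - 3t - 6) + 91| = |t + 5|·|-4t + 17|.
Assume first that |t + 5| < 1, so |t| < 6. Then |-4t + 17| ≤ 4·6 + 17 = 41.
Hence |(-4t^2 - 3t - 6) + 91| ≤ 41|t + 5| < ϵ provided |t + 5| < ϵ/41.
Take δ = min(1, ϵ/41). Then 0 < |t + 5| < δ gives both |t + 5| < 1 and |t + 5| < ϵ/41, so |(-4t^2 - 3t - 6) + 91| < ϵ.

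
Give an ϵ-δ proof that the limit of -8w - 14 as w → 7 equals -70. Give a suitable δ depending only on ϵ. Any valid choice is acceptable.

δ = ϵ/8

Suppose ϵ > 0. We need δ > 0 so that 0 < |w − 7| < δ implies |(-8w - 14) + 70| < ϵ.
|(-8w - 14) + 70| = |-8w + 56| = 8|w − 7|.
So 8|w − 7| < ϵ exactly when |w − 7| < ϵ/8.
Choosing δ = ϵ/8 gives |(-8w - 14) + 70| = 8|w − 7| < ϵ whenever |w − 7| < δ.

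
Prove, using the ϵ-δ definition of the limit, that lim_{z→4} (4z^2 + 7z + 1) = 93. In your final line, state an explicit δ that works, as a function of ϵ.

Let ϵ > 0. We want δ > 0 such that 0 < |z − 4| < δ implies |(4z^2 + 7z + 1) − 93| < ϵ.
(4z^2 + 7z + 1) − 93 = 4z^2 + 7z - 92 = (z − 4)(4z + 23).
So |(4z^2 + 7z + 1) − 93| = |z − 4|·|4z + 23|.
Assume first that |z − 4| < 1, so |z| < 5. Then |4z + 23| ≤ 4·5 + 23 = 43.
Hence |(4z^2 + 7z + 1) − 93| ≤ 43|z − 4| < ϵ provided |z − 4| < ϵ/43.
Take δ = min(1, ϵ/43). Then 0 < |z − 4| < δ gives both |z − 4| < 1 and |z − 4| < ϵ/43, so |(4z^2 + 7z + 1) − 93| < ϵ.

δ = min(1, ϵ/43)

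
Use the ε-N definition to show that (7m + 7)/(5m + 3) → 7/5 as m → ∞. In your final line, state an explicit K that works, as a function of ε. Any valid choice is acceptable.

K = (14/25)/ε

Fix ε > 0. For m ≥ 1, |(7m + 7)/(5m + 3) − (7/5)| = |14|/(5(5m + 3)) = 14/(5(5m + 3)).
Since 5m + 3 ≥ 5m for m ≥ 1, this is ≤ 14/(5·5m) = (14/25)/m.
So |(7m + 7)/(5m + 3) − (7/5)| < ε whenever m > (14/25)/ε.
Take K = (14/25)/ε. If m > K then |(7m + 7)/(5m + 3) − (7/5)| ≤ (14/25)/m < ε.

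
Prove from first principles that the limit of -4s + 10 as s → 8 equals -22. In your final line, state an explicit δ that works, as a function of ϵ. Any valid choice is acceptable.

Let ϵ > 0 be given. We need δ > 0 so that 0 < |s − 8| < δ implies |(-4s + 10) + 22| < ϵ.
|(-4s + 10) + 22| = |-4s + 32| = 4|s − 8|.
So 4|s − 8| < ϵ exactly when |s − 8| < ϵ/4.
Choosing δ = ϵ/4 gives |(-4s + 10) + 22| = 4|s − 8| < ϵ whenever |s − 8| < δ.

δ = ϵ/4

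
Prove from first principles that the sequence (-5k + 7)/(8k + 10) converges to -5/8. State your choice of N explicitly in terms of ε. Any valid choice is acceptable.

N = (53/32)/ε

Let ε > 0 be given. For k ≥ 1, |(-5k + 7)/(8k + 10) + 5/8| = |106|/(8(8k + 10)) = 106/(8(8k + 10)).
Since 8k + 10 ≥ 8k for k ≥ 1, this is ≤ 106/(8·8k) = (53/32)/k.
So |(-5k + 7)/(8k + 10) + 5/8| < ε whenever k > (53/32)/ε.
Take N = (53/32)/ε. If k > N then |(-5k + 7)/(8k + 10) + 5/8| ≤ (53/32)/k < ε.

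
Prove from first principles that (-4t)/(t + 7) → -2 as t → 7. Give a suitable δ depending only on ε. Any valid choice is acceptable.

δ = min(7, (7/2)ε)

Suppose ε > 0. We want δ > 0 with 0 < |t − 7| < δ ⇒ |(-4t)/(t + 7) + 2| < ε.
Combining over a common denominator, (-4t)/(t + 7) + 2 = [(-4t)·14 − (-28)·(t + 7)] / [14·(t + 7)] = -28(t − 7) / (14(t + 7)).
So |(-4t)/(t + 7) + 2| = 28|t − 7| / (14·|t + 7|).
Restrict δ ≤ 7. Then |t − 7| < 7 gives |t + 7| = |(t − 7) + 14| ≥ 14 − 7 = 7.
Hence |(-4t)/(t + 7) + 2| < 28|t − 7|/(14·7) = (2/7)|t − 7|, which is < ε once |t − 7| < (7/2)ε.
Take δ = min(7, (7/2)ε). Then 0 < |t − 7| < δ forces both bounds, so |(-4t)/(t + 7) + 2| < ε.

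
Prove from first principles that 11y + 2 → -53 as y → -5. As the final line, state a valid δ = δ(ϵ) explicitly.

δ = ϵ/11

Let ϵ > 0. We need δ > 0 so that 0 < |y + 5| < δ implies |(11y + 2) + 53| < ϵ.
Since (11y + 2) + 53 = 11(y + 5), we have |(11y + 2) + 53| = 11|y + 5|.
Thus it suffices that |y + 5| < ϵ/11.
Choosing δ = ϵ/11 gives |(11y + 2) + 53| = 11|y + 5| < ϵ whenever |y + 5| < δ.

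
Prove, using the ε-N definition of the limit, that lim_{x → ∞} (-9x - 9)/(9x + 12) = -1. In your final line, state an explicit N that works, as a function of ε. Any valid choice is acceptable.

N = (1/3)/ε

Let ε > 0. We seek N > 0 such that x > N implies |(-9x - 9)/(9x + 12) + 1| < ε.
(-9x - 9)/(9x + 12) + 1 = (9(-9x - 9) − (-9)(9x + 12)) / (9(9x + 12)) = 27/(9(9x + 12)).
For x > 0 we have 9x + 12 > 9x, so |(-9x - 9)/(9x + 12) + 1| = 27/(9(9x + 12)) < 27/(9·9x) = (1/3)/x.
Thus |(-9x - 9)/(9x + 12) + 1| < ε whenever x > (1/3)/ε.
Take N = (1/3)/ε. If x > N then |(-9x - 9)/(9x + 12) + 1| < (1/3)/x < ε.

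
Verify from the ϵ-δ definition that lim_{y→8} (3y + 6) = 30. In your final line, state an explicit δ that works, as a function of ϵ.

Let ϵ > 0. We need δ > 0 so that 0 < |y − 8| < δ implies |(3y + 6) − 30| < ϵ.
|(3y + 6) − 30| = |3y - 24| = 3|y − 8|.
Thus it suffices that |y − 8| < ϵ/3.
Choosing δ = ϵ/3 gives |(3y + 6) − 30| = 3|y − 8| < ϵ whenever |y − 8| < δ.

δ = ϵ/3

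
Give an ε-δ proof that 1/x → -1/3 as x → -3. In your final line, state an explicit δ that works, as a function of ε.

Fix ε > 0. We seek δ > 0 such that 0 < |x + 3| < δ implies |1/x + 1/3| < ε.
|1/x + 1/3| = |-3 − x|/(3·|x|) = |x + 3|/(3|x|).
Require δ ≤ 3/2 so that |x| > 3 − 3/2 = 3/2, hence 3|x| > 9/2.
Then |1/x + 1/3| < |x + 3|/(9/2), which is < ε when |x + 3| < (9/2)ε.
Take δ = min(3/2, (9/2)ε). Then 0 < |x + 3| < δ gives both |x + 3| < 3/2 and |x + 3| < (9/2)ε, so |1/x + 1/3| < ε.

δ = min(3/2, (9/2)ε)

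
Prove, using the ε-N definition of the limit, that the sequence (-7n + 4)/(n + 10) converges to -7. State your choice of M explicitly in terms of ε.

Let ε > 0. For n ≥ 1, |(-7n + 4)/(n + 10) + 7| = |74|/((n + 10)) = 74/((n + 10)).
Since n + 10 ≥ n for n ≥ 1, this is ≤ 74/(n) = 74/n.
So |(-7n + 4)/(n + 10) + 7| < ε whenever n > 74/ε.
Take M = 74/ε. If n > M then |(-7n + 4)/(n + 10) + 7| ≤ 74/n < ε.

M = 74/ε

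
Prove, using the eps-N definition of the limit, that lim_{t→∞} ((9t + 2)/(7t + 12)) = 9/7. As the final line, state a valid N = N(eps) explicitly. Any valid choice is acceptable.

Let eps > 0. We seek N > 0 such that t > N implies |(9t + 2)/(7t + 12) − (9/7)| < eps.
(9t + 2)/(7t + 12) − (9/7) = (7(9t + 2) − 9(7t + 12)) / (7(7t + 12)) = -94/(7(7t + 12)).
For t > 0 we have 7t + 12 > 7t, so |(9t + 2)/(7t + 12) − (9/7)| = 94/(7(7t + 12)) < 94/(7·7t) = (94/49)/t.
Thus |(9t + 2)/(7t + 12) − (9/7)| < eps whenever t > (94/49)/eps.
Take N = (94/49)/eps. If t > N then |(9t + 2)/(7t + 12) − (9/7)| < (94/49)/t < eps.

N = (94/49)/eps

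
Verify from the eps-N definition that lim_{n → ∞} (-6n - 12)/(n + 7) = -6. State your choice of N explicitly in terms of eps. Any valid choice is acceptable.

N = 30/eps

Fix eps > 0. For n ≥ 1, |(-6n - 12)/(n + 7) + 6| = |30|/((n + 7)) = 30/((n + 7)).
Since n + 7 ≥ n for n ≥ 1, this is ≤ 30/(n) = 30/n.
So |(-6n - 12)/(n + 7) + 6| < eps whenever n > 30/eps.
Take N = 30/eps. If n > N then |(-6n - 12)/(n + 7) + 6| ≤ 30/n < eps.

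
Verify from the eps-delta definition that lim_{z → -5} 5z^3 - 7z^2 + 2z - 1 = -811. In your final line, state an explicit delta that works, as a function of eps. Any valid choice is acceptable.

Fix eps > 0. We want delta > 0 such that 0 < |z + 5| < delta implies |(5z^3 - 7z^2 + 2z - 1) + 811| < eps.
(5z^3 - 7z^2 + 2z - 1) + 811 = 5z^3 - 7z^2 + 2z + 810 = (z + 5)(5z^2 - 32z + 162).
So |(5z^3 - 7z^2 + 2z - 1) + 811| = |z + 5|·|5z^2 - 32z + 162|.
Require delta ≤ 1. Then |z + 5| < 1 gives |z| < 6, and by the triangle inequality |5z^2 - 32z + 162| ≤ 5·6^2 + 32·6 + 162 = 534.
Hence |(5z^3 - 7z^2 + 2z - 1) + 811| ≤ 534|z + 5| < eps provided |z + 5| < eps/534.
Choosing delta = min(1, eps/534) ensures both conditions, hence |(5z^3 - 7z^2 + 2z - 1) + 811| < eps.

delta = min(1, eps/534)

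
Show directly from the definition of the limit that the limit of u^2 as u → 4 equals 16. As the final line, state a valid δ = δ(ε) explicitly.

δ = min(1, ε/9)

Suppose ε > 0. We seek δ > 0 with 0 < |u − 4| < δ ⇒ |u^2 − 16| < ε.
Factor: u^2 − 16 = (u − 4)(u + 4), so |u^2 − 16| = |u − 4|·|u + 4|.
Restrict δ ≤ 1. Then |u − 4| < 1 gives |u| < 5, so by the triangle inequality |u + 4| ≤ 5 + 4 = 9.
Hence |u^2 − 16| ≤ 9|u − 4|, which is < ε once |u − 4| < ε/9.
Take δ = min(1, ε/9). If 0 < |u − 4| < δ then both bounds hold and |u^2 − 16| ≤ 9|u − 4| < 9·(ε/9) = ε.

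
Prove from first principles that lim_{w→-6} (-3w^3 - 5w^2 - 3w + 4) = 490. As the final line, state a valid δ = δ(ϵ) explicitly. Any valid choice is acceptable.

δ = min(1, ϵ/319)

Suppose ϵ > 0. We want δ > 0 such that 0 < |w + 6| < δ implies |(-3w^3 - 5w^2 - 3w + 4) − 490| < ϵ.
(-3w^3 - 5w^2 - 3w + 4) − 490 = -3w^3 - 5w^2 - 3w - 486 = (w + 6)(-3w^2 + 13w - 81).
So |(-3w^3 - 5w^2 - 3w + 4) − 490| = |w + 6|·|-3w^2 + 13w - 81|.
Assume first that |w + 6| < 1, so |w| < 7. Then |-3w^2 + 13w - 81| ≤ 3·7^2 + 13·7 + 81 = 319.
Hence |(-3w^3 - 5w^2 - 3w + 4) − 490| ≤ 319|w + 6| < ϵ provided |w + 6| < ϵ/319.
Choosing δ = min(1, ϵ/319) ensures both conditions, hence |(-3w^3 - 5w^2 - 3w + 4) − 490| < ϵ.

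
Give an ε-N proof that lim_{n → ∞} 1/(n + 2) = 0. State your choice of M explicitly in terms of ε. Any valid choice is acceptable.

M = 1/ε

Let ε > 0. For n ≥ 1, |1/(n + 2) − 0| = 1/(n + 2) ≤ 1/n.
We need 1/n < ε, i.e. n > 1/ε.
Take M = 1/ε. If n > M then |1/(n + 2)| ≤ 1/n < ε.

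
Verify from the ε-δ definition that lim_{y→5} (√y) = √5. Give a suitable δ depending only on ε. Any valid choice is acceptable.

δ = min(5, √5·ε)

Suppose ε > 0. We want δ > 0 such that 0 < |y − 5| < δ implies |√y − √5| < ε.
Multiplying by the conjugate, |√y − √5| = |y − 5|/(√y + √5).
Restrict δ ≤ 5 so that |y − 5| < 5 forces y > 0, and then √y + √5 > √5.
Hence |√y − √5| < |y − 5|/√5, which is < ε once |y − 5| < √5·ε.
Take δ = min(5, √5·ε). If 0 < |y − 5| < δ then y > 0 and |√y − √5| < |y − 5|/√5 < ε.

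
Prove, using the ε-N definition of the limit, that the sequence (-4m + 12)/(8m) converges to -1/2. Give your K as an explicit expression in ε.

K = (3/2)/ε

Suppose ε > 0. For m ≥ 1, |(-4m + 12)/(8m) + 1/2| = |96|/(8(8m)) = 96/(8(8m)).
Since 8m ≥ 8m for m ≥ 1, this is ≤ 96/(8·8m) = (3/2)/m.
So |(-4m + 12)/(8m) + 1/2| < ε whenever m > (3/2)/ε.
Take K = (3/2)/ε. If m > K then |(-4m + 12)/(8m) + 1/2| ≤ (3/2)/m < ε.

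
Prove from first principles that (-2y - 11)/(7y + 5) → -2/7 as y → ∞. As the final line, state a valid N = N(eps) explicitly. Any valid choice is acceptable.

Let eps > 0. We seek N > 0 such that y > N implies |(-2y - 11)/(7y + 5) + 2/7| < eps.
(-2y - 11)/(7y + 5) + 2/7 = (7(-2y - 11) − (-2)(7y + 5)) / (7(7y + 5)) = -67/(7(7y + 5)).
For y > 0 we have 7y + 5 > 7y, so |(-2y - 11)/(7y + 5) + 2/7| = 67/(7(7y + 5)) < 67/(7·7y) = (67/49)/y.
Thus |(-2y - 11)/(7y + 5) + 2/7| < eps whenever y > (67/49)/eps.
Take N = (67/49)/eps. If y > N then |(-2y - 11)/(7y + 5) + 2/7| < (67/49)/y < eps.

N = (67/49)/eps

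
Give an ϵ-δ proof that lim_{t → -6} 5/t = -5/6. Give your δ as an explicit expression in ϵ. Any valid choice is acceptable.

Let ϵ > 0 be given. We seek δ > 0 such that 0 < |t + 6| < δ implies |5/t + 5/6| < ϵ.
|5/t + 5/6| = 5·|-6 − t|/(6·|t|) = 5|t + 6|/(6|t|).
Restrict δ ≤ 3. Then |t + 6| < 3 gives |t| > 3, so 6|t| > 18.
Then |5/t + 5/6| < 5|t + 6|/18, which is < ϵ when |t + 6| < (18/5)ϵ.
Take δ = min(3, (18/5)ϵ). Then 0 < |t + 6| < δ gives both |t + 6| < 3 and |t + 6| < (18/5)ϵ, so |5/t + 5/6| < ϵ.

δ = min(3, (18/5)ϵ)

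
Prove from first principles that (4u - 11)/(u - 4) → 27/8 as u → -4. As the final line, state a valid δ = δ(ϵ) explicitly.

Suppose ϵ > 0. We want δ > 0 with 0 < |u + 4| < δ ⇒ |(4u - 11)/(u - 4) − (27/8)| < ϵ.
Combining over a common denominator, (4u - 11)/(u - 4) − (27/8) = [(4u - 11)·(-8) − (-27)·(u - 4)] / [(-8)·(u - 4)] = -5(u + 4) / ((-8)(u - 4)).
So |(4u - 11)/(u - 4) − (27/8)| = 5|u + 4| / (8·|u − 4|).
Restrict δ ≤ 4. Then |u + 4| < 4 gives |u − 4| = |(u + 4) + (-8)| ≥ 8 − 4 = 4.
Hence |(4u - 11)/(u - 4) − (27/8)| < 5|u + 4|/(8·4) = (5/32)|u + 4|, which is < ϵ once |u + 4| < (32/5)ϵ.
Take δ = min(4, (32/5)ϵ). Then 0 < |u + 4| < δ forces both bounds, so |(4u - 11)/(u - 4) − (27/8)| < ϵ.

δ = min(4, (32/5)ϵ)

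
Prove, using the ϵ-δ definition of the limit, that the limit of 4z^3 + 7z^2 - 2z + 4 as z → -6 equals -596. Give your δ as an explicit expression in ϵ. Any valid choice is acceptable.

Fix ϵ > 0. We want δ > 0 such that 0 < |z + 6| < δ implies |(4z^3 + 7z^2 - 2z + 4) + 596| < ϵ.
(4z^3 + 7z^2 - 2z + 4) + 596 = 4z^3 + 7z^2 - 2z + 600 = (z + 6)(4z^2 - 17z + 100).
So |(4z^3 + 7z^2 - 2z + 4) + 596| = |z + 6|·|4z^2 - 17z + 100|.
Assume first that |z + 6| < 1, so |z| < 7. Then |4z^2 - 17z + 100| ≤ 4·7^2 + 17·7 + 100 = 415.
Hence |(4z^3 + 7z^2 - 2z + 4) + 596| ≤ 415|z + 6| < ϵ provided |z + 6| < ϵ/415.
Take δ = min(1, ϵ/415). Then 0 < |z + 6| < δ gives both |z + 6| < 1 and |z + 6| < ϵ/415, so |(4z^3 + 7z^2 - 2z + 4) + 596| < ϵ.

δ = min(1, ϵ/415)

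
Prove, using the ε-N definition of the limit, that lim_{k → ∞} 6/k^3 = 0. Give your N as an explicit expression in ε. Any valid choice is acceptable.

N = (6/ε)^{1/3}

Fix ε > 0. For k ≥ 1, |6/k^3 − 0| = 6/k^3.
6/k^3 < ε ⇔ k^3 > 6/ε ⇔ k > (6/ε)^{1/3}.
Take N = (6/ε)^{1/3}. Then k > N implies 6/k^3 < ε.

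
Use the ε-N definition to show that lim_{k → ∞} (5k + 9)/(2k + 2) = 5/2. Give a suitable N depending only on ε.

N = 2/ε

Let ε > 0 be given. For k ≥ 1, |(5k + 9)/(2k + 2) − (5/2)| = |8|/(2(2k + 2)) = 8/(2(2k + 2)).
Since 2k + 2 ≥ 2k for k ≥ 1, this is ≤ 8/(2·2k) = 2/k.
So |(5k + 9)/(2k + 2) − (5/2)| < ε whenever k > 2/ε.
Take N = 2/ε. If k > N then |(5k + 9)/(2k + 2) − (5/2)| ≤ 2/k < ε.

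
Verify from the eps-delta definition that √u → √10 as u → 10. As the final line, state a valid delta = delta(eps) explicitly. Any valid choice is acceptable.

delta = min(10, √10·eps)

Let eps > 0 be given. We want delta > 0 such that 0 < |u − 10| < delta implies |√u − √10| < eps.
Multiplying by the conjugate, |√u − √10| = |u − 10|/(√u + √10).
Restrict delta ≤ 10 so that |u − 10| < 10 forces u > 0, and then √u + √10 > √10.
Hence |√u − √10| < |u − 10|/√10, which is < eps once |u − 10| < √10·eps.
Take delta = min(10, √10·eps). If 0 < |u − 10| < delta then u > 0 and |√u − √10| < |u − 10|/√10 < eps.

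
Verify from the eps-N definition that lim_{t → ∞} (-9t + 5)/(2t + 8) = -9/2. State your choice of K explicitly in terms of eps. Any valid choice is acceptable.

Let eps > 0. We seek K > 0 such that t > K implies |(-9t + 5)/(2t + 8) + 9/2| < eps.
(-9t + 5)/(2t + 8) + 9/2 = (2(-9t + 5) − (-9)(2t + 8)) / (2(2t + 8)) = 82/(2(2t + 8)).
For t > 0 we have 2t + 8 > 2t, so |(-9t + 5)/(2t + 8) + 9/2| = 82/(2(2t + 8)) < 82/(2·2t) = (41/2)/t.
Thus |(-9t + 5)/(2t + 8) + 9/2| < eps whenever t > (41/2)/eps.
Take K = (41/2)/eps. If t > K then |(-9t + 5)/(2t + 8) + 9/2| < (41/2)/t < eps.

K = (41/2)/eps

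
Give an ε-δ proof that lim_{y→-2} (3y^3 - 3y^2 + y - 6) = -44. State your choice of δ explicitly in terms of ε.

Let ε > 0. We want δ > 0 such that 0 < |y + 2| < δ implies |(3y^3 - 3y^2 + y - 6) + 44| < ε.
(3y^3 - 3y^2 + y - 6) + 44 = 3y^3 - 3y^2 + y + 38 = (y + 2)(3y^2 - 9y + 19).
So |(3y^3 - 3y^2 + y - 6) + 44| = |y + 2|·|3y^2 - 9y + 19|.
Assume first that |y + 2| < 2, so |y| < 4. Then |3y^2 - 9y + 19| ≤ 3·4^2 + 9·4 + 19 = 103.
Hence |(3y^3 - 3y^2 + y - 6) + 44| ≤ 103|y + 2| < ε provided |y + 2| < ε/103.
Take δ = min(2, ε/103). Then 0 < |y + 2| < δ gives both |y + 2| < 2 and |y + 2| < ε/103, so |(3y^3 - 3y^2 + y - 6) + 44| < ε.

δ = min(2, ε/103)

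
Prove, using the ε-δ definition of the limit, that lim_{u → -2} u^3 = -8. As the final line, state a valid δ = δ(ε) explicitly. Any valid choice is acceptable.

Fix ε > 0. We seek δ > 0 with 0 < |u + 2| < δ ⇒ |u^3 + 8| < ε.
Factor: u^3 + 8 = (u + 2)(u^2 - 2u + 4), so |u^3 + 8| = |u + 2|·|u^2 - 2u + 4|.
Impose δ ≤ 2 so that |u| < 4; then |u^2 - 2u + 4| ≤ 28.
Hence |u^3 + 8| ≤ 28|u + 2|, which is < ε once |u + 2| < ε/28.
Take δ = min(2, ε/28). If 0 < |u + 2| < δ then both bounds hold and |u^3 + 8| ≤ 28|u + 2| < 28·(ε/28) = ε.

δ = min(2, ε/28)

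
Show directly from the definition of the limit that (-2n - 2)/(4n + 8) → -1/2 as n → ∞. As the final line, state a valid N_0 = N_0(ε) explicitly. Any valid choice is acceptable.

N_0 = (1/2)/ε

Suppose ε > 0. For n ≥ 1, |(-2n - 2)/(4n + 8) + 1/2| = |8|/(4(4n + 8)) = 8/(4(4n + 8)).
Since 4n + 8 ≥ 4n for n ≥ 1, this is ≤ 8/(4·4n) = (1/2)/n.
So |(-2n - 2)/(4n + 8) + 1/2| < ε whenever n > (1/2)/ε.
Take N_0 = (1/2)/ε. If n > N_0 then |(-2n - 2)/(4n + 8) + 1/2| ≤ (1/2)/n < ε.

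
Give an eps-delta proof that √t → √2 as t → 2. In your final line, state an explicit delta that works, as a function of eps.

delta = min(2, √2·eps)

Suppose eps > 0. We want delta > 0 such that 0 < |t − 2| < delta implies |√t − √2| < eps.
Multiplying by the conjugate, |√t − √2| = |t − 2|/(√t + √2).
Restrict delta ≤ 2 so that |t − 2| < 2 forces t > 0, and then √t + √2 > √2.
Hence |√t − √2| < |t − 2|/√2, which is < eps once |t − 2| < √2·eps.
Take delta = min(2, √2·eps). If 0 < |t − 2| < delta then t > 0 and |√t − √2| < |t − 2|/√2 < eps.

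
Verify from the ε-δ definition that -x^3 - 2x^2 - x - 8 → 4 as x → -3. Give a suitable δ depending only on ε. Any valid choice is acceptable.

Suppose ε > 0. We want δ > 0 such that 0 < |x + 3| < δ implies |(-x^3 - 2x^2 - x - 8) − 4| < ε.
(-x^3 - 2x^2 - x - 8) − 4 = -x^3 - 2x^2 - x - 12 = (x + 3)(-x^2 + x - 4).
So |(-x^3 - 2x^2 - x - 8) − 4| = |x + 3|·|-x^2 + x - 4|.
Assume first that |x + 3| < 1, so |x| < 4. Then |-x^2 + x - 4| ≤ 4^2 + 4 + 4 = 24.
Hence |(-x^3 - 2x^2 - x - 8) − 4| ≤ 24|x + 3| < ε provided |x + 3| < ε/24.
Take δ = min(1, ε/24). Then 0 < |x + 3| < δ gives both |x + 3| < 1 and |x + 3| < ε/24, so |(-x^3 - 2x^2 - x - 8) − 4| < ε.

δ = min(1, ε/24)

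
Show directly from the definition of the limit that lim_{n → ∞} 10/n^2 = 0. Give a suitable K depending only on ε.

Suppose ε > 0. For n ≥ 1, |10/n^2 − 0| = 10/n^2.
10/n^2 < ε ⇔ n^2 > 10/ε ⇔ n > (10/ε)^{1/2}.
Take K = (10/ε)^{1/2}. Then n > K implies 10/n^2 < ε.

K = (10/ε)^{1/2}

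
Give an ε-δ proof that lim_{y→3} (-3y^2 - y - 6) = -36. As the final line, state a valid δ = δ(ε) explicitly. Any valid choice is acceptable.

δ = min(2, ε/25)

Suppose ε > 0. We want δ > 0 such that 0 < |y − 3| < δ implies |(-3y^2 - y - 6) + 36| < ε.
(-3y^2 - y - 6) + 36 = -3y^2 - y + 30 = (y − 3)(-3y - 10).
So |(-3y^2 - y - 6) + 36| = |y − 3|·|-3y - 10|.
Require δ ≤ 2. Then |y − 3| < 2 gives |y| < 5, and by the triangle inequality |-3y - 10| ≤ 3·5 + 10 = 25.
Hence |(-3y^2 - y - 6) + 36| ≤ 25|y − 3| < ε provided |y − 3| < ε/25.
Take δ = min(2, ε/25). Then 0 < |y − 3| < δ gives both |y − 3| < 2 and |y − 3| < ε/25, so |(-3y^2 - y - 6) + 36| < ε.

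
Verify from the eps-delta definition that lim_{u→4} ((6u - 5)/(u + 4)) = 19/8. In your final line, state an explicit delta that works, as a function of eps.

delta = min(4, (32/29)eps)

Let eps > 0. We want delta > 0 with 0 < |u − 4| < delta ⇒ |(6u - 5)/(u + 4) − (19/8)| < eps.
Combining over a common denominator, (6u - 5)/(u + 4) − (19/8) = [(6u - 5)·8 − 19·(u + 4)] / [8·(u + 4)] = 29(u − 4) / (8(u + 4)).
So |(6u - 5)/(u + 4) − (19/8)| = 29|u − 4| / (8·|u + 4|).
Require delta ≤ 4, so |u + 4| ≥ |8| − |u − 4| > 8 − 4 = 4.
Hence |(6u - 5)/(u + 4) − (19/8)| < 29|u − 4|/(8·4) = (29/32)|u − 4|, which is < eps once |u − 4| < (32/29)eps.
Take delta = min(4, (32/29)eps). Then 0 < |u − 4| < delta forces both bounds, so |(6u - 5)/(u + 4) − (19/8)| < eps.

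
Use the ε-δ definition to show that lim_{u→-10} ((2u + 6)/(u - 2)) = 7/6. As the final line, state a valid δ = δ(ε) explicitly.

δ = min(6, (36/5)ε)

Suppose ε > 0. We want δ > 0 with 0 < |u + 10| < δ ⇒ |(2u + 6)/(u - 2) − (7/6)| < ε.
Combining over a common denominator, (2u + 6)/(u - 2) − (7/6) = [(2u + 6)·(-12) − (-14)·(u - 2)] / [(-12)·(u - 2)] = -10(u + 10) / ((-12)(u - 2)).
So |(2u + 6)/(u - 2) − (7/6)| = 10|u + 10| / (12·|u − 2|).
Require δ ≤ 6, so |u − 2| ≥ |-12| − |u + 10| > 12 − 6 = 6.
Hence |(2u + 6)/(u - 2) − (7/6)| < 10|u + 10|/(12·6) = (5/36)|u + 10|, which is < ε once |u + 10| < (36/5)ε.
Take δ = min(6, (36/5)ε). Then 0 < |u + 10| < δ forces both bounds, so |(2u + 6)/(u - 2) − (7/6)| < ε.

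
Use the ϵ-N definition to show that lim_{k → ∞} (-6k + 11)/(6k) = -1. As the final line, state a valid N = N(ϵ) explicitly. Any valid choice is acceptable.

N = (11/6)/ϵ

Let ϵ > 0. For k ≥ 1, |(-6k + 11)/(6k) + 1| = |66|/(6(6k)) = 66/(6(6k)).
Since 6k ≥ 6k for k ≥ 1, this is ≤ 66/(6·6k) = (11/6)/k.
So |(-6k + 11)/(6k) + 1| < ϵ whenever k > (11/6)/ϵ.
Take N = (11/6)/ϵ. If k > N then |(-6k + 11)/(6k) + 1| ≤ (11/6)/k < ϵ.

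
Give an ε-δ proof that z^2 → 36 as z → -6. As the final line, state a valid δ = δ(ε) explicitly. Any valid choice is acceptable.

δ = min(1, ε/13)

Let ε > 0 be given. We seek δ > 0 with 0 < |z + 6| < δ ⇒ |z^2 − 36| < ε.
Factor: z^2 − 36 = (z + 6)(z - 6), so |z^2 − 36| = |z + 6|·|z - 6|.
Impose δ ≤ 1 so that |z| < 7; then |z - 6| ≤ 13.
Hence |z^2 − 36| ≤ 13|z + 6|, which is < ε once |z + 6| < ε/13.
Take δ = min(1, ε/13). If 0 < |z + 6| < δ then both bounds hold and |z^2 − 36| ≤ 13|z + 6| < 13·(ε/13) = ε.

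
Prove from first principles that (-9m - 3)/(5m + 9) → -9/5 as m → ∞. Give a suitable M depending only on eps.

Let eps > 0 be given. For m ≥ 1, |(-9m - 3)/(5m + 9) + 9/5| = |66|/(5(5m + 9)) = 66/(5(5m + 9)).
Since 5m + 9 ≥ 5m for m ≥ 1, this is ≤ 66/(5·5m) = (66/25)/m.
So |(-9m - 3)/(5m + 9) + 9/5| < eps whenever m > (66/25)/eps.
Take M = (66/25)/eps. If m > M then |(-9m - 3)/(5m + 9) + 9/5| ≤ (66/25)/m < eps.

M = (66/25)/eps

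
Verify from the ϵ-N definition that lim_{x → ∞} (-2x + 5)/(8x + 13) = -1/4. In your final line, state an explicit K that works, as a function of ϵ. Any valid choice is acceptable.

Fix ϵ > 0. We seek K > 0 such that x > K implies |(-2x + 5)/(8x + 13) + 1/4| < ϵ.
(-2x + 5)/(8x + 13) + 1/4 = (8(-2x + 5) − (-2)(8x + 13)) / (8(8x + 13)) = 66/(8(8x + 13)).
For x > 0 we have 8x + 13 > 8x, so |(-2x + 5)/(8x + 13) + 1/4| = 66/(8(8x + 13)) < 66/(8·8x) = (33/32)/x.
Thus |(-2x + 5)/(8x + 13) + 1/4| < ϵ whenever x > (33/32)/ϵ.
Take K = (33/32)/ϵ. If x > K then |(-2x + 5)/(8x + 13) + 1/4| < (33/32)/x < ϵ.

K = (33/32)/ϵ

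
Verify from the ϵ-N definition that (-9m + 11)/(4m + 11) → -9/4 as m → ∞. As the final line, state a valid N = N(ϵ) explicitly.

N = (143/16)/ϵ

Fix ϵ > 0. For m ≥ 1, |(-9m + 11)/(4m + 11) + 9/4| = |143|/(4(4m + 11)) = 143/(4(4m + 11)).
Since 4m + 11 ≥ 4m for m ≥ 1, this is ≤ 143/(4·4m) = (143/16)/m.
So |(-9m + 11)/(4m + 11) + 9/4| < ϵ whenever m > (143/16)/ϵ.
Take N = (143/16)/ϵ. If m > N then |(-9m + 11)/(4m + 11) + 9/4| ≤ (143/16)/m < ϵ.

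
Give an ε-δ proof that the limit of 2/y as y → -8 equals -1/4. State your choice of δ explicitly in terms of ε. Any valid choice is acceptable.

Let ε > 0 be given. We seek δ > 0 such that 0 < |y + 8| < δ implies |2/y + 1/4| < ε.
|2/y + 1/4| = 2·|-8 − y|/(8·|y|) = 2|y + 8|/(8|y|).
Require δ ≤ 4 so that |y| > 8 − 4 = 4, hence 8|y| > 32.
Then |2/y + 1/4| < 2|y + 8|/32, which is < ε when |y + 8| < 16ε.
Take δ = min(4, 16ε). Then 0 < |y + 8| < δ gives both |y + 8| < 4 and |y + 8| < 16ε, so |2/y + 1/4| < ε.

δ = min(4, 16ε)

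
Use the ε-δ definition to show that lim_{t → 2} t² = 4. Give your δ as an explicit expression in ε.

δ = min(2, ε/6)

Let ε > 0 be given. We seek δ > 0 with 0 < |t − 2| < δ ⇒ |t² − 4| < ε.
Factor: t² − 4 = (t − 2)(t + 2), so |t² − 4| = |t − 2|·|t + 2|.
Impose δ ≤ 2 so that |t| < 4; then |t + 2| ≤ 6.
Hence |t² − 4| ≤ 6|t − 2|, which is < ε once |t − 2| < ε/6.
Take δ = min(2, ε/6). If 0 < |t − 2| < δ then both bounds hold and |t² − 4| ≤ 6|t − 2| < 6·(ε/6) = ε.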